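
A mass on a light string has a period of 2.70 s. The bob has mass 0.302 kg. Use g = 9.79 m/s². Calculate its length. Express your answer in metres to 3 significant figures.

1.81 m

From T = 2π√(L/g), L = gT²/(4π²) = 9.79 × 2.700²/(4π²) = 1.81 m.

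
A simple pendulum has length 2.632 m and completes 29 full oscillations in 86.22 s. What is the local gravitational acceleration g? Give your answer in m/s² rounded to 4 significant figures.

T = 86.22/29 = 2.9731 s.
From T = 2π√(L/g), g = 4π²L/T² = 4π² × 2.632/2.9731² = 11.76 m/s².

11.76 m/s²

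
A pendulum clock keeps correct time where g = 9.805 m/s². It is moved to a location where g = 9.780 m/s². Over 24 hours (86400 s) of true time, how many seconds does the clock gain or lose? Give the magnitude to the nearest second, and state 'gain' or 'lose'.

lose 110 s

The clock's period scales as T ∝ 1/√g, so T'/T = √(9.805/9.780) = 1.00128.
In 86400 s of true time the clock registers 86400/1.00128 = 86289.8 s, so it loses 110 s.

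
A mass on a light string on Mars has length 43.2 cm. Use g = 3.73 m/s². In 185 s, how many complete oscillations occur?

86

T = 2π√(L/g) = 2π√(0.432/3.73) = 2.138 s.
Number of complete oscillations = ⌊185/2.138⌋ = ⌊86.52⌋ = 86.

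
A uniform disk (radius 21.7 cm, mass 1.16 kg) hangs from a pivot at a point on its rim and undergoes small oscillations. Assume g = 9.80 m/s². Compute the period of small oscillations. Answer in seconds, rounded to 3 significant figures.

1.15 s

I_cm = ½mr² = 0.02731 kg·m². The pivot is at distance d = 0.217 m from the centre of mass.
By the parallel-axis theorem, I = I_cm + md² = 0.02731 + 0.05462 = 0.08193 kg·m².
T = 2π√(I/(mgd)) = 2π√(0.08193/(1.16 × 9.80 × 0.217)) = 1.15 s.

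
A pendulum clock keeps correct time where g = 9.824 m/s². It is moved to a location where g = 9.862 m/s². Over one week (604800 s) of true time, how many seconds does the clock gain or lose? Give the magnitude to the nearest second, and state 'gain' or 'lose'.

gain 1169 s

The clock's period scales as T ∝ 1/√g, so T'/T = √(9.824/9.862) = 0.998072.
In 604800 s of true time the clock registers 604800/0.998072 = 605968.6 s, so it gains 1169 s.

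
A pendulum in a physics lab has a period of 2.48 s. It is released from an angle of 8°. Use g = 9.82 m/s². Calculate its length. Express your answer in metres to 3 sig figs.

From T = 2π√(L/g), L = gT²/(4π²) = 9.82 × 2.480²/(4π²) = 1.53 m.

1.53 m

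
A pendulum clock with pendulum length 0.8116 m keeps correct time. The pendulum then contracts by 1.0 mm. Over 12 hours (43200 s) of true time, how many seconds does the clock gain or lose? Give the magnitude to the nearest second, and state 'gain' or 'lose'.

gain 27 s

T ∝ √L, so T'/T = √(0.81060/0.8116) = 0.999384.
In 43200 s of true time the clock registers 43200/0.999384 = 43226.6 s, so it gains 27 s.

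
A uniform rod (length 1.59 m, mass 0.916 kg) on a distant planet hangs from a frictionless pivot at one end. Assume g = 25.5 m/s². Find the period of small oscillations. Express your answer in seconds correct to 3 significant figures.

1.28 s

For a physical pendulum T = 2π√(I/(mgd)), with d = 0.7950 m from pivot to centre of mass.
I_cm = mL²/12 = 0.916 × 1.59²/12 = 0.1930 kg·m²; I = I_cm + md² = 0.1930 + 0.916 × 0.7950² = 0.7719 kg·m².
T = 2π√(0.7719/(0.916 × 25.5 × 0.7950)) = 1.28 s.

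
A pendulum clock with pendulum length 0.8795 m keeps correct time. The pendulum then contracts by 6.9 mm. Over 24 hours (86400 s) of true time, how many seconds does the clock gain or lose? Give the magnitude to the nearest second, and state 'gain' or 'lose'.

T ∝ √L, so T'/T = √(0.87260/0.8795) = 0.996070.
In 86400 s of true time the clock registers 86400/0.996070 = 86740.9 s, so it gains 341 s.

gain 341 s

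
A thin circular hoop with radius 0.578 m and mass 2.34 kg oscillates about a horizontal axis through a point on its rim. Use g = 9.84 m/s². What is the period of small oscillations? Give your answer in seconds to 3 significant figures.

2.15 s

I_cm = mr² = 0.7818 kg·m². The pivot is at distance d = 0.578 m from the centre of mass.
By the parallel-axis theorem, I = I_cm + md² = 0.7818 + 0.7818 = 1.564 kg·m².
T = 2π√(I/(mgd)) = 2π√(1.564/(2.34 × 9.84 × 0.578)) = 2.15 s.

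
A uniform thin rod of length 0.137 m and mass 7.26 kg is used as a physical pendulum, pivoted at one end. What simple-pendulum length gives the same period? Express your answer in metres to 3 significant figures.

0.0913 m

The equivalent simple-pendulum length is L_eq = I/(md), where I is about the pivot and d = 0.06850 m.
I_cm = (1/12)mL² = 0.01136 kg·m², so I = I_cm + md² = 0.01136 + 0.03407 = 0.04542 kg·m².
L_eq = 0.04542/(7.26 × 0.06850) = 0.0913 m.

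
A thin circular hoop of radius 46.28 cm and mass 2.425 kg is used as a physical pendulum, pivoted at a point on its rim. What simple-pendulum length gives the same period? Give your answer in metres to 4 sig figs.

The equivalent simple-pendulum length is L_eq = I/(md), where I is about the pivot and d = 0.46280 m.
I_cm = mR² = 0.51940 kg·m², so I = I_cm + md² = 0.51940 + 0.51940 = 1.0388 kg·m².
L_eq = 1.0388/(2.425 × 0.46280) = 0.9256 m.

0.9256 m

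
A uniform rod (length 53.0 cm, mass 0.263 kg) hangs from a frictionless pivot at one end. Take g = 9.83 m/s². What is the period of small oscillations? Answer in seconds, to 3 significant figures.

For a physical pendulum T = 2π√(I/(mgd)), with d = 0.2650 m from pivot to centre of mass.
I_cm = mL²/12 = 0.263 × 0.530²/12 = 0.006156 kg·m²; I = I_cm + md² = 0.006156 + 0.263 × 0.2650² = 0.02463 kg·m².
T = 2π√(0.02463/(0.263 × 9.83 × 0.2650)) = 1.19 s.

1.19 s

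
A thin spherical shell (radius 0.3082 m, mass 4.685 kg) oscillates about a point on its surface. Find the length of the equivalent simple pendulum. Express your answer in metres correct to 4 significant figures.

0.5137 m

The equivalent simple-pendulum length is L_eq = I/(md), where I is about the pivot and d = 0.30820 m.
I_cm = (2/3)mR² = 0.29668 kg·m², so I = I_cm + md² = 0.29668 + 0.44502 = 0.74169 kg·m².
L_eq = 0.74169/(4.685 × 0.30820) = 0.5137 m.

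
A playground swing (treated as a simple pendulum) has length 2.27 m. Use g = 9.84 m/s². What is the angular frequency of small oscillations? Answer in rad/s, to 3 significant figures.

2.08 rad/s

ω = √(g/L) = √(9.84/2.27) = 2.08 rad/s.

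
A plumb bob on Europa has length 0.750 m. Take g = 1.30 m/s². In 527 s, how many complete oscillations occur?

T = 2π√(L/g) = 2π√(0.750/1.30) = 4.772 s.
Number of complete oscillations = ⌊527/4.772⌋ = ⌊110.4⌋ = 110.

110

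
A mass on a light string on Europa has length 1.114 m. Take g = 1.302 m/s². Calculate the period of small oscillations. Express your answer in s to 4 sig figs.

T = 2π√(L/g) = 2π√(1.114/1.302) = 2π × 0.92499 = 5.812 s.

5.812 s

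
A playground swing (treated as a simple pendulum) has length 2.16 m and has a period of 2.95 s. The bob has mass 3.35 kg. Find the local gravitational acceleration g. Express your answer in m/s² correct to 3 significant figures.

9.80 m/s²

From T = 2π√(L/g), g = 4π²L/T² = 4π² × 2.16/2.950² = 9.80 m/s².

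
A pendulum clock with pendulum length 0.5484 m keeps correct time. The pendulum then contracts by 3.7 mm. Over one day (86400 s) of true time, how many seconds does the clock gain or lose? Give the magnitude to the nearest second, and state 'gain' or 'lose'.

T ∝ √L, so T'/T = √(0.54470/0.5484) = 0.996621.
In 86400 s of true time the clock registers 86400/0.996621 = 86692.9 s, so it gains 293 s.

gain 293 s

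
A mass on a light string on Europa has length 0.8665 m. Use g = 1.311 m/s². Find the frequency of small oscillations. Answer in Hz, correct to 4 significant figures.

T = 2π√(L/g) = 2π√(0.8665/1.311) = 5.1081 s, so f = 1/T = 0.1958 Hz.

0.1958 Hz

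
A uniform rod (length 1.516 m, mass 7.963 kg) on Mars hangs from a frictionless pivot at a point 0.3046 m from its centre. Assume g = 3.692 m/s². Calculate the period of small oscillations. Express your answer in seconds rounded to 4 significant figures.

3.159 s

For a physical pendulum T = 2π√(I/(mgd)), with d = 0.30460 m from pivot to centre of mass.
I_cm = mL²/12 = 7.963 × 1.516²/12 = 1.5251 kg·m²; I = I_cm + md² = 1.5251 + 7.963 × 0.30460² = 2.2639 kg·m².
T = 2π√(2.2639/(7.963 × 3.692 × 0.30460)) = 3.159 s.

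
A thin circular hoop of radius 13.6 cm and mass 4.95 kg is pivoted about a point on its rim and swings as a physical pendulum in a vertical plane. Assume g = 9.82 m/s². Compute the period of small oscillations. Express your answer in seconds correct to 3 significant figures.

1.05 s

I_cm = mr² = 0.09156 kg·m². The pivot is at distance d = 0.136 m from the centre of mass.
By the parallel-axis theorem, I = I_cm + md² = 0.09156 + 0.09156 = 0.1831 kg·m².
T = 2π√(I/(mgd)) = 2π√(0.1831/(4.95 × 9.82 × 0.136)) = 1.05 s.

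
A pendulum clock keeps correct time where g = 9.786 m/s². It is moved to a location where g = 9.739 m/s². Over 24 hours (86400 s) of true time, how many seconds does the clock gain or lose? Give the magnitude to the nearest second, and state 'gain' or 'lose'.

The clock's period scales as T ∝ 1/√g, so T'/T = √(9.786/9.739) = 1.00241.
In 86400 s of true time the clock registers 86400/1.00241 = 86192.3 s, so it loses 208 s.

lose 208 s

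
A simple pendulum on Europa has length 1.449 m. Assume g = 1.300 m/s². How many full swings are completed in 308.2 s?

T = 2π√(L/g) = 2π√(1.449/1.300) = 6.6335 s.
Number of complete oscillations = ⌊308.2/6.6335⌋ = ⌊46.461⌋ = 46.

46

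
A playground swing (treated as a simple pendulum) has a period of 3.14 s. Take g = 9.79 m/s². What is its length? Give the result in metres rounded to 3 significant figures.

2.45 m

From T = 2π√(L/g), L = gT²/(4π²) = 9.79 × 3.140²/(4π²) = 2.45 m.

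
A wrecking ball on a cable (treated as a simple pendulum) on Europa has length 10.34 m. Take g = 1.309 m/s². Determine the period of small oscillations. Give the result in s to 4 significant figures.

T = 2π√(L/g) = 2π√(10.34/1.309) = 2π × 2.8105 = 17.66 s.

17.66 s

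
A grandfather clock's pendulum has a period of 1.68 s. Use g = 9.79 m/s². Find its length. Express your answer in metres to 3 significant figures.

0.700 m

From T = 2π√(L/g), L = gT²/(4π²) = 9.79 × 1.680²/(4π²) = 0.700 m.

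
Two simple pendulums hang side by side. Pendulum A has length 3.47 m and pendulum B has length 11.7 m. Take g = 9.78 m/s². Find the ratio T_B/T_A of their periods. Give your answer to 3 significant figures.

T ∝ √L, so T_B/T_A = √(L_B/L_A) = √(11.7/3.47) = 1.84.

1.84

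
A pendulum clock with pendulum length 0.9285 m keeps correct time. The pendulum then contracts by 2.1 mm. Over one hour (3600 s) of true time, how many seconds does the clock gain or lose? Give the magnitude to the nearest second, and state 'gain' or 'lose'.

gain 4 s

T ∝ √L, so T'/T = √(0.92640/0.9285) = 0.998869.
In 3600 s of true time the clock registers 3600/0.998869 = 3604.1 s, so it gains 4 s.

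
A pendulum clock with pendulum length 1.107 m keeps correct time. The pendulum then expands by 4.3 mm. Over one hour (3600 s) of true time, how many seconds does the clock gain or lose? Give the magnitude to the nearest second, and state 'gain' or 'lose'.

T ∝ √L, so T'/T = √(1.11130/1.107) = 1.00194.
In 3600 s of true time the clock registers 3600/1.00194 = 3593.0 s, so it loses 7 s.

lose 7 s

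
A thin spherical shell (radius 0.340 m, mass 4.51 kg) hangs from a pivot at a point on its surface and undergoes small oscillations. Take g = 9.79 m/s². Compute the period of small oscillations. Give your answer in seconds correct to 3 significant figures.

I_cm = (2/3)mr² = 0.3476 kg·m². The pivot is at distance d = 0.340 m from the centre of mass.
By the parallel-axis theorem, I = I_cm + md² = 0.3476 + 0.5214 = 0.8689 kg·m².
T = 2π√(I/(mgd)) = 2π√(0.8689/(4.51 × 9.79 × 0.340)) = 1.51 s.

1.51 s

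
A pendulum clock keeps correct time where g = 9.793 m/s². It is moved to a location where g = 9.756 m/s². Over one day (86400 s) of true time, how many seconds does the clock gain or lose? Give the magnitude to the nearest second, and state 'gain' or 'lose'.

lose 163 s

The clock's period scales as T ∝ 1/√g, so T'/T = √(9.793/9.756) = 1.00189.
In 86400 s of true time the clock registers 86400/1.00189 = 86236.6 s, so it loses 163 s.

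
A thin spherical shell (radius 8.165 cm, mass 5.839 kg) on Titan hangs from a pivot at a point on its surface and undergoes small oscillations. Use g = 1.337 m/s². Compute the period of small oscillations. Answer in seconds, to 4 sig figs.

I_cm = (2/3)mr² = 0.025951 kg·m². The pivot is at distance d = 0.08165 m from the centre of mass.
By the parallel-axis theorem, I = I_cm + md² = 0.025951 + 0.038927 = 0.064878 kg·m².
T = 2π√(I/(mgd)) = 2π√(0.064878/(5.839 × 1.337 × 0.08165)) = 2.005 s.

2.005 s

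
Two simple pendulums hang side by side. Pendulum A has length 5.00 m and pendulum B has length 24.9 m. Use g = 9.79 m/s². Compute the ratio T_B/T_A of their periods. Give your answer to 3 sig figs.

2.23

T ∝ √L, so T_B/T_A = √(L_B/L_A) = √(24.9/5.00) = 2.23.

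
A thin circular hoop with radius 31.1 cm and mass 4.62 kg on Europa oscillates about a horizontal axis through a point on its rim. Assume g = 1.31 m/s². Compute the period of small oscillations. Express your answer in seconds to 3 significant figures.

I_cm = mr² = 0.4469 kg·m². The pivot is at distance d = 0.311 m from the centre of mass.
By the parallel-axis theorem, I = I_cm + md² = 0.4469 + 0.4469 = 0.8937 kg·m².
T = 2π√(I/(mgd)) = 2π√(0.8937/(4.62 × 1.31 × 0.311)) = 4.33 s.

4.33 s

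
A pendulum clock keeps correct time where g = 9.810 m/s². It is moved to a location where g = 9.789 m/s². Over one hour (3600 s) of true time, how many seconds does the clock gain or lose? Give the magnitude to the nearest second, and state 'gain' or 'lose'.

The clock's period scales as T ∝ 1/√g, so T'/T = √(9.810/9.789) = 1.00107.
In 3600 s of true time the clock registers 3600/1.00107 = 3596.1 s, so it loses 4 s.

lose 4 s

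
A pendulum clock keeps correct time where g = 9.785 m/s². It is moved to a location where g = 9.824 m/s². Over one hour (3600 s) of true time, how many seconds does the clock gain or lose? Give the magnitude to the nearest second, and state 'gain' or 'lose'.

The clock's period scales as T ∝ 1/√g, so T'/T = √(9.785/9.824) = 0.998013.
In 3600 s of true time the clock registers 3600/0.998013 = 3607.2 s, so it gains 7 s.

gain 7 s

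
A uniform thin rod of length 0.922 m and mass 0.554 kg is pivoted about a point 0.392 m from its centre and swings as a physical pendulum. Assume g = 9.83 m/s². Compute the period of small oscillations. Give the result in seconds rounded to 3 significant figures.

For a physical pendulum T = 2π√(I/(mgd)), with d = 0.3920 m from pivot to centre of mass.
I_cm = mL²/12 = 0.554 × 0.922²/12 = 0.03925 kg·m²; I = I_cm + md² = 0.03925 + 0.554 × 0.3920² = 0.1244 kg·m².
T = 2π√(0.1244/(0.554 × 9.83 × 0.3920)) = 1.52 s.

1.52 s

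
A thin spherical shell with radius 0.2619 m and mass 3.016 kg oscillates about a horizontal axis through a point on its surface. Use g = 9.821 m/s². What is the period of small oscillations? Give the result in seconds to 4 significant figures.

1.325 s

I_cm = (2/3)mr² = 0.13791 kg·m². The pivot is at distance d = 0.2619 m from the centre of mass.
By the parallel-axis theorem, I = I_cm + md² = 0.13791 + 0.20687 = 0.34479 kg·m².
T = 2π√(I/(mgd)) = 2π√(0.34479/(3.016 × 9.821 × 0.2619)) = 1.325 s.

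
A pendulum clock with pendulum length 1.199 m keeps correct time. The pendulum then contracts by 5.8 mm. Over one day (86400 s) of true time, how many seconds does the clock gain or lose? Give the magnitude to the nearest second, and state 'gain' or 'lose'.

gain 210 s

T ∝ √L, so T'/T = √(1.19320/1.199) = 0.997578.
In 86400 s of true time the clock registers 86400/0.997578 = 86609.7 s, so it gains 210 s.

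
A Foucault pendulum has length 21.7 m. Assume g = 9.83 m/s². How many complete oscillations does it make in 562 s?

60

T = 2π√(L/g) = 2π√(21.7/9.83) = 9.335 s.
Number of complete oscillations = ⌊562/9.335⌋ = ⌊60.20⌋ = 60.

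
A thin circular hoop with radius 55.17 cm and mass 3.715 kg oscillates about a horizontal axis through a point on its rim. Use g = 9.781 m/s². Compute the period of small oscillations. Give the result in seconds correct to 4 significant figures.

2.110 s

I_cm = mr² = 1.1307 kg·m². The pivot is at distance d = 0.5517 m from the centre of mass.
By the parallel-axis theorem, I = I_cm + md² = 1.1307 + 1.1307 = 2.2615 kg·m².
T = 2π√(I/(mgd)) = 2π√(2.2615/(3.715 × 9.781 × 0.5517)) = 2.110 s.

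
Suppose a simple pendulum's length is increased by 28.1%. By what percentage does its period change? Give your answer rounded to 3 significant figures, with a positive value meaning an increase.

13.2%

T ∝ √L, so T'/T = √(1.281) = 1.132.
Percentage change in T = (1.132 − 1) × 100% = 13.2%.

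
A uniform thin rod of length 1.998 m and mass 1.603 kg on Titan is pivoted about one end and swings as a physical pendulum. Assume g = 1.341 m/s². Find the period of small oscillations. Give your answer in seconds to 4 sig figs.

6.262 s

For a physical pendulum T = 2π√(I/(mgd)), with d = 0.99900 m from pivot to centre of mass.
I_cm = mL²/12 = 1.603 × 1.998²/12 = 0.53327 kg·m²; I = I_cm + md² = 0.53327 + 1.603 × 0.99900² = 2.1331 kg·m².
T = 2π√(2.1331/(1.603 × 1.341 × 0.99900)) = 6.262 s.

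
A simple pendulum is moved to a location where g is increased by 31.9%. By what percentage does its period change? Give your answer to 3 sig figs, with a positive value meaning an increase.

-12.9%

T ∝ 1/√g, so T'/T = 1/√(1.319) = 0.8707.
Percentage change in T = (0.8707 − 1) × 100% = -12.9%.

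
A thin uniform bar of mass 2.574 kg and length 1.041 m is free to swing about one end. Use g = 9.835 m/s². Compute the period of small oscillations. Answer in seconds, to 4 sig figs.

1.669 s

For a physical pendulum T = 2π√(I/(mgd)), with d = 0.52050 m from pivot to centre of mass.
I_cm = mL²/12 = 2.574 × 1.041²/12 = 0.23245 kg·m²; I = I_cm + md² = 0.23245 + 2.574 × 0.52050² = 0.92980 kg·m².
T = 2π√(0.92980/(2.574 × 9.835 × 0.52050)) = 1.669 s.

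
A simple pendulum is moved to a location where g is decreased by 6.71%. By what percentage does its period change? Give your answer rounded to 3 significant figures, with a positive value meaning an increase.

3.53%

T ∝ 1/√g, so T'/T = 1/√(0.9329) = 1.035.
Percentage change in T = (1.035 − 1) × 100% = 3.53%.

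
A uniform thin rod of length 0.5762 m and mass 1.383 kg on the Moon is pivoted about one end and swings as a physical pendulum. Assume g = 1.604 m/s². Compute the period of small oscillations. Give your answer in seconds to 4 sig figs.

3.075 s

For a physical pendulum T = 2π√(I/(mgd)), with d = 0.28810 m from pivot to centre of mass.
I_cm = mL²/12 = 1.383 × 0.5762²/12 = 0.038264 kg·m²; I = I_cm + md² = 0.038264 + 1.383 × 0.28810² = 0.15305 kg·m².
T = 2π√(0.15305/(1.383 × 1.604 × 0.28810)) = 3.075 s.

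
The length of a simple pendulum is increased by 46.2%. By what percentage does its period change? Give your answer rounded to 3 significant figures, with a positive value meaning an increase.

20.9%

T ∝ √L, so T'/T = √(1.462) = 1.209.
Percentage change in T = (1.209 − 1) × 100% = 20.9%.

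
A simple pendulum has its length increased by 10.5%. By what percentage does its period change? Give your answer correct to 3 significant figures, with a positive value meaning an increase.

T ∝ √L, so T'/T = √(1.105) = 1.051.
Percentage change in T = (1.051 − 1) × 100% = 5.12%.

5.12%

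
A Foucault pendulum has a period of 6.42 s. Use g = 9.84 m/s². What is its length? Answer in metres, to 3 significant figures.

10.3 m

From T = 2π√(L/g), L = gT²/(4π²) = 9.84 × 6.420²/(4π²) = 10.3 m.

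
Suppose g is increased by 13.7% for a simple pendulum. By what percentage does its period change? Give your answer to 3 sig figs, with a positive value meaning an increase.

-6.22%

T ∝ 1/√g, so T'/T = 1/√(1.137) = 0.9378.
Percentage change in T = (0.9378 − 1) × 100% = -6.22%.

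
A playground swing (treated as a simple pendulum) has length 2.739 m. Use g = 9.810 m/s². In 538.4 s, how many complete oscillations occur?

T = 2π√(L/g) = 2π√(2.739/9.810) = 3.3200 s.
Number of complete oscillations = ⌊538.4/3.3200⌋ = ⌊162.17⌋ = 162.

162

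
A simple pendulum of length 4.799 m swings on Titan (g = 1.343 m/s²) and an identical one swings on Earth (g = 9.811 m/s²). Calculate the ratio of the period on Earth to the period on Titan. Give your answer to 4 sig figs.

T ∝ 1/√g, so T₂/T₁ = √(g₁/g₂) = √(1.343/9.811) = 0.3700.

0.3700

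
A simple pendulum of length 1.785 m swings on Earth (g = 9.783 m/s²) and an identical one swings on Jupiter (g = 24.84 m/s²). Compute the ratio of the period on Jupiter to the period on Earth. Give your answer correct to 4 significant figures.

T ∝ 1/√g, so T₂/T₁ = √(g₁/g₂) = √(9.783/24.84) = 0.6276.

0.6276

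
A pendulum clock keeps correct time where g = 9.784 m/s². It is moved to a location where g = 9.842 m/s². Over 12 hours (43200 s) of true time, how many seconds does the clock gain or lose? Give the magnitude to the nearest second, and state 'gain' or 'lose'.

The clock's period scales as T ∝ 1/√g, so T'/T = √(9.784/9.842) = 0.997049.
In 43200 s of true time the clock registers 43200/0.997049 = 43327.9 s, so it gains 128 s.

gain 128 s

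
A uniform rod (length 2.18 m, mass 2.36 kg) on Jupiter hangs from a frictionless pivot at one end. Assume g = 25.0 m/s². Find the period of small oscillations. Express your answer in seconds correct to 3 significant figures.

1.51 s

For a physical pendulum T = 2π√(I/(mgd)), with d = 1.090 m from pivot to centre of mass.
I_cm = mL²/12 = 2.36 × 2.18²/12 = 0.9346 kg·m²; I = I_cm + md² = 0.9346 + 2.36 × 1.090² = 3.739 kg·m².
T = 2π√(3.739/(2.36 × 25.0 × 1.090)) = 1.51 s.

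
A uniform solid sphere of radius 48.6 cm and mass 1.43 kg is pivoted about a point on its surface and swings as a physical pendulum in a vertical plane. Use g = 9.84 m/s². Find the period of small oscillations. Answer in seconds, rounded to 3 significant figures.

1.65 s

I_cm = (2/5)mr² = 0.1351 kg·m². The pivot is at distance d = 0.486 m from the centre of mass.
By the parallel-axis theorem, I = I_cm + md² = 0.1351 + 0.3378 = 0.4729 kg·m².
T = 2π√(I/(mgd)) = 2π√(0.4729/(1.43 × 9.84 × 0.486)) = 1.65 s.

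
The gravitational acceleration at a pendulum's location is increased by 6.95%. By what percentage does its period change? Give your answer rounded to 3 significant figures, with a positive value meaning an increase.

-3.30%

T ∝ 1/√g, so T'/T = 1/√(1.070) = 0.9670.
Percentage change in T = (0.9670 − 1) × 100% = -3.30%.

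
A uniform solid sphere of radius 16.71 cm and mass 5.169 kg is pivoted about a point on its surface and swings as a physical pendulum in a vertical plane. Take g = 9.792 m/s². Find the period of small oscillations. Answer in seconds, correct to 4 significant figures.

I_cm = (2/5)mr² = 0.057732 kg·m². The pivot is at distance d = 0.1671 m from the centre of mass.
By the parallel-axis theorem, I = I_cm + md² = 0.057732 + 0.14433 = 0.20206 kg·m².
T = 2π√(I/(mgd)) = 2π√(0.20206/(5.169 × 9.792 × 0.1671)) = 0.9712 s.

0.9712 s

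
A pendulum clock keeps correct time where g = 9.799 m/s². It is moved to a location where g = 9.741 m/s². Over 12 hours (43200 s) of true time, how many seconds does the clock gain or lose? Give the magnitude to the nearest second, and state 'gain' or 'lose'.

lose 128 s

The clock's period scales as T ∝ 1/√g, so T'/T = √(9.799/9.741) = 1.00297.
In 43200 s of true time the clock registers 43200/1.00297 = 43072.0 s, so it loses 128 s.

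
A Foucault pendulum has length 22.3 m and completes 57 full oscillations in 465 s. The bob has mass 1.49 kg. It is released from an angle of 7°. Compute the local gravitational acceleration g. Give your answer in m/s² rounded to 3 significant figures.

T = 465/57 = 8.158 s.
From T = 2π√(L/g), g = 4π²L/T² = 4π² × 22.3/8.158² = 13.2 m/s².

13.2 m/s²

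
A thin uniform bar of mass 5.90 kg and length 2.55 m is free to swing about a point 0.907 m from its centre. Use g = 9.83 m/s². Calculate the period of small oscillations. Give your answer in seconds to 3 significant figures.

For a physical pendulum T = 2π√(I/(mgd)), with d = 0.9070 m from pivot to centre of mass.
I_cm = mL²/12 = 5.90 × 2.55²/12 = 3.197 kg·m²; I = I_cm + md² = 3.197 + 5.90 × 0.9070² = 8.051 kg·m².
T = 2π√(8.051/(5.90 × 9.83 × 0.9070)) = 2.46 s.

2.46 s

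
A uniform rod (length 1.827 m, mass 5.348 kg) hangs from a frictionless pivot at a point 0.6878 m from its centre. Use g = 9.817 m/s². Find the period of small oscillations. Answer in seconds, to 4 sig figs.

2.096 s

For a physical pendulum T = 2π√(I/(mgd)), with d = 0.68780 m from pivot to centre of mass.
I_cm = mL²/12 = 5.348 × 1.827²/12 = 1.4876 kg·m²; I = I_cm + md² = 1.4876 + 5.348 × 0.68780² = 4.0176 kg·m².
T = 2π√(4.0176/(5.348 × 9.817 × 0.68780)) = 2.096 s.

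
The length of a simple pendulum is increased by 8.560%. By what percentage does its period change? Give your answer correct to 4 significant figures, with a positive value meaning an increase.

4.192%

T ∝ √L, so T'/T = √(1.0856) = 1.0419.
Percentage change in T = (1.0419 − 1) × 100% = 4.192%.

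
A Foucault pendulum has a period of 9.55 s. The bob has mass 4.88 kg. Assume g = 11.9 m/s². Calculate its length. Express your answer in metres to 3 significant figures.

27.5 m

From T = 2π√(L/g), L = gT²/(4π²) = 11.9 × 9.550²/(4π²) = 27.5 m.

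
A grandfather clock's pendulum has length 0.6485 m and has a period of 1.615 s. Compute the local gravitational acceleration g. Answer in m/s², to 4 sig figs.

9.816 m/s²

From T = 2π√(L/g), g = 4π²L/T² = 4π² × 0.6485/1.6150² = 9.816 m/s².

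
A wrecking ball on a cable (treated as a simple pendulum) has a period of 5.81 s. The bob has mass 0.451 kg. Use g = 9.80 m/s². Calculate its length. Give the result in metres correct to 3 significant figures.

From T = 2π√(L/g), L = gT²/(4π²) = 9.80 × 5.810²/(4π²) = 8.38 m.

8.38 m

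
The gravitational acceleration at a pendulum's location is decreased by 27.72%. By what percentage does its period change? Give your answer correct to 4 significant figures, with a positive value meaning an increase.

T ∝ 1/√g, so T'/T = 1/√(0.72280) = 1.1762.
Percentage change in T = (1.1762 − 1) × 100% = 17.62%.

17.62%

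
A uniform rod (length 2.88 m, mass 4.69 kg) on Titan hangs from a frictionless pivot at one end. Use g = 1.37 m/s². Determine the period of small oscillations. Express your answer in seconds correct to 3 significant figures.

7.44 s

For a physical pendulum T = 2π√(I/(mgd)), with d = 1.440 m from pivot to centre of mass.
I_cm = mL²/12 = 4.69 × 2.88²/12 = 3.242 kg·m²; I = I_cm + md² = 3.242 + 4.69 × 1.440² = 12.97 kg·m².
T = 2π√(12.97/(4.69 × 1.37 × 1.440)) = 7.44 s.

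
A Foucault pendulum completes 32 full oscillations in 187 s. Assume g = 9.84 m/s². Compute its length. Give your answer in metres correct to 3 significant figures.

8.51 m

T = 187/32 = 5.844 s.
From T = 2π√(L/g), L = gT²/(4π²) = 9.84 × 5.844²/(4π²) = 8.51 m.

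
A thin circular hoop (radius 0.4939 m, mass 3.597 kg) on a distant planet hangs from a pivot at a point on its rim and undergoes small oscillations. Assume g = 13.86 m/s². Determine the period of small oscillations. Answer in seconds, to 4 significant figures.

1.677 s

I_cm = mr² = 0.87744 kg·m². The pivot is at distance d = 0.4939 m from the centre of mass.
By the parallel-axis theorem, I = I_cm + md² = 0.87744 + 0.87744 = 1.7549 kg·m².
T = 2π√(I/(mgd)) = 2π√(1.7549/(3.597 × 13.86 × 0.4939)) = 1.677 s.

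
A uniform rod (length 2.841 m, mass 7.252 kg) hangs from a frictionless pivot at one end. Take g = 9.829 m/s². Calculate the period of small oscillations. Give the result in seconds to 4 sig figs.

2.758 s

For a physical pendulum T = 2π√(I/(mgd)), with d = 1.4205 m from pivot to centre of mass.
I_cm = mL²/12 = 7.252 × 2.841²/12 = 4.8777 kg·m²; I = I_cm + md² = 4.8777 + 7.252 × 1.4205² = 19.511 kg·m².
T = 2π√(19.511/(7.252 × 9.829 × 1.4205)) = 2.758 s.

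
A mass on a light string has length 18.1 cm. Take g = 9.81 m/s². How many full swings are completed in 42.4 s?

T = 2π√(L/g) = 2π√(0.181/9.81) = 0.8535 s.
Number of complete oscillations = ⌊42.4/0.8535⌋ = ⌊49.68⌋ = 49.

49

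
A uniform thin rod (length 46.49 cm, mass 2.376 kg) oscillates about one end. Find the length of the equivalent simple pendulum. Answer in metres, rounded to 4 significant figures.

The equivalent simple-pendulum length is L_eq = I/(md), where I is about the pivot and d = 0.23245 m.
I_cm = (1/12)mL² = 0.042794 kg·m², so I = I_cm + md² = 0.042794 + 0.12838 = 0.17118 kg·m².
L_eq = 0.17118/(2.376 × 0.23245) = 0.3099 m.

0.3099 m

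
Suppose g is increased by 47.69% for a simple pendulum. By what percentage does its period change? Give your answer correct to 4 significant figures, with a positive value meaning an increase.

T ∝ 1/√g, so T'/T = 1/√(1.4769) = 0.82286.
Percentage change in T = (0.82286 − 1) × 100% = -17.71%.

-17.71%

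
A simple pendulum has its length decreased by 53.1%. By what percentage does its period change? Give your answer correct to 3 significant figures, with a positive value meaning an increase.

T ∝ √L, so T'/T = √(0.4690) = 0.6848.
Percentage change in T = (0.6848 − 1) × 100% = -31.5%.

-31.5%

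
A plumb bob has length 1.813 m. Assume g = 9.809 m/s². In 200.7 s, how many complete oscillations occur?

74

T = 2π√(L/g) = 2π√(1.813/9.809) = 2.7013 s.
Number of complete oscillations = ⌊200.7/2.7013⌋ = ⌊74.299⌋ = 74.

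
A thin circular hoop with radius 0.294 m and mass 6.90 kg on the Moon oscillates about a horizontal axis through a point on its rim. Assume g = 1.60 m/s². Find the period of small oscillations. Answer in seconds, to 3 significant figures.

I_cm = mr² = 0.5964 kg·m². The pivot is at distance d = 0.294 m from the centre of mass.
By the parallel-axis theorem, I = I_cm + md² = 0.5964 + 0.5964 = 1.193 kg·m².
T = 2π√(I/(mgd)) = 2π√(1.193/(6.90 × 1.60 × 0.294)) = 3.81 s.

3.81 s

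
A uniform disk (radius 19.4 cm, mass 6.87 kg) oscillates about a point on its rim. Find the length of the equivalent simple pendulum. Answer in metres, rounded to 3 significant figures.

0.291 m

The equivalent simple-pendulum length is L_eq = I/(md), where I is about the pivot and d = 0.1940 m.
I_cm = ½mR² = 0.1293 kg·m², so I = I_cm + md² = 0.1293 + 0.2586 = 0.3878 kg·m².
L_eq = 0.3878/(6.87 × 0.1940) = 0.291 m.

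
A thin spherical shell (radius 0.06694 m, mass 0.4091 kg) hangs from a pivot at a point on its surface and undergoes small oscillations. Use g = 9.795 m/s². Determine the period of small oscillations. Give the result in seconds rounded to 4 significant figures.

0.6706 s

I_cm = (2/3)mr² = 0.0012221 kg·m². The pivot is at distance d = 0.06694 m from the centre of mass.
By the parallel-axis theorem, I = I_cm + md² = 0.0012221 + 0.0018332 = 0.0030553 kg·m².
T = 2π√(I/(mgd)) = 2π√(0.0030553/(0.4091 × 9.795 × 0.06694)) = 0.6706 s.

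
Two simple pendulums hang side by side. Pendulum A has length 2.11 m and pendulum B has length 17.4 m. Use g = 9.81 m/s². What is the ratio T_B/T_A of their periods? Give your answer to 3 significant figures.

T ∝ √L, so T_B/T_A = √(L_B/L_A) = √(17.4/2.11) = 2.87.

2.87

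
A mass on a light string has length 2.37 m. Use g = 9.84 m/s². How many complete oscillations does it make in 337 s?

T = 2π√(L/g) = 2π√(2.37/9.84) = 3.084 s.
Number of complete oscillations = ⌊337/3.084⌋ = ⌊109.3⌋ = 109.

109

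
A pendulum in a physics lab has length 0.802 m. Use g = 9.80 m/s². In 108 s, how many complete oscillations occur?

60

T = 2π√(L/g) = 2π√(0.802/9.80) = 1.797 s.
Number of complete oscillations = ⌊108/1.797⌋ = ⌊60.09⌋ = 60.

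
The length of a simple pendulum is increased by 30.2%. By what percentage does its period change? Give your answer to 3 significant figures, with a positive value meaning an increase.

14.1%

T ∝ √L, so T'/T = √(1.302) = 1.141.
Percentage change in T = (1.141 − 1) × 100% = 14.1%.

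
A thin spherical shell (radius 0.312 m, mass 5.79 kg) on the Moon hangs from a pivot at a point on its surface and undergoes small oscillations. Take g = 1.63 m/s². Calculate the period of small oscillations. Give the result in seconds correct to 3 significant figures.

3.55 s

I_cm = (2/3)mr² = 0.3757 kg·m². The pivot is at distance d = 0.312 m from the centre of mass.
By the parallel-axis theorem, I = I_cm + md² = 0.3757 + 0.5636 = 0.9394 kg·m².
T = 2π√(I/(mgd)) = 2π√(0.9394/(5.79 × 1.63 × 0.312)) = 3.55 s.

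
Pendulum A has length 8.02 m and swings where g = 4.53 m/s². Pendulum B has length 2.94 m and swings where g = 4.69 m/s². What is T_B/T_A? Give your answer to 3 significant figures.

0.595

T = 2π√(L/g), so T_B/T_A = √((L_B/g_B)/(L_A/g_A)) = √((2.94/4.69)/(8.02/4.53)) = 0.595.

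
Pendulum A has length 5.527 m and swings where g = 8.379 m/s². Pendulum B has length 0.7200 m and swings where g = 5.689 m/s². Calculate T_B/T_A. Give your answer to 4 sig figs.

T = 2π√(L/g), so T_B/T_A = √((L_B/g_B)/(L_A/g_A)) = √((0.7200/5.689)/(5.527/8.379)) = 0.4380.

0.4380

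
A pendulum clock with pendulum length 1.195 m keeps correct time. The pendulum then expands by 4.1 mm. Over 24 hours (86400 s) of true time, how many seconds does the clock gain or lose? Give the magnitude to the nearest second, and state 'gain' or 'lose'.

lose 148 s

T ∝ √L, so T'/T = √(1.19910/1.195) = 1.00171.
In 86400 s of true time the clock registers 86400/1.00171 = 86252.2 s, so it loses 148 s.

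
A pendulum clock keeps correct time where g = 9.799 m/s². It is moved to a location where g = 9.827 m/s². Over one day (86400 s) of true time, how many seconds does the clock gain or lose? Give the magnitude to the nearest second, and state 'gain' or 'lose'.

The clock's period scales as T ∝ 1/√g, so T'/T = √(9.799/9.827) = 0.998574.
In 86400 s of true time the clock registers 86400/0.998574 = 86523.4 s, so it gains 123 s.

gain 123 s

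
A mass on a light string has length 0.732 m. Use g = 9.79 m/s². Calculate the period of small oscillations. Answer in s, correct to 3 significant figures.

1.72 s

T = 2π√(L/g) = 2π√(0.732/9.79) = 2π × 0.2734 = 1.72 s.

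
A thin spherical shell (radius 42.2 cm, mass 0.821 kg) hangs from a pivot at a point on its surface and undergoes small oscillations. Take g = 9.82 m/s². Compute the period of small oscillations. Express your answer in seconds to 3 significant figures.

I_cm = (2/3)mr² = 0.09747 kg·m². The pivot is at distance d = 0.422 m from the centre of mass.
By the parallel-axis theorem, I = I_cm + md² = 0.09747 + 0.1462 = 0.2437 kg·m².
T = 2π√(I/(mgd)) = 2π√(0.2437/(0.821 × 9.82 × 0.422)) = 1.68 s.

1.68 s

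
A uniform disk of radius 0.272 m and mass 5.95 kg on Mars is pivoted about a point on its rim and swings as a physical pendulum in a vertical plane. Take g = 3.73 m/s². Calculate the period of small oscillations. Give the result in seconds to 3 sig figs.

I_cm = ½mr² = 0.2201 kg·m². The pivot is at distance d = 0.272 m from the centre of mass.
By the parallel-axis theorem, I = I_cm + md² = 0.2201 + 0.4402 = 0.6603 kg·m².
T = 2π√(I/(mgd)) = 2π√(0.6603/(5.95 × 3.73 × 0.272)) = 2.08 s.

2.08 s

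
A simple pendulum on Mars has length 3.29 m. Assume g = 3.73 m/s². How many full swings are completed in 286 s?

T = 2π√(L/g) = 2π√(3.29/3.73) = 5.901 s.
Number of complete oscillations = ⌊286/5.901⌋ = ⌊48.47⌋ = 48.

48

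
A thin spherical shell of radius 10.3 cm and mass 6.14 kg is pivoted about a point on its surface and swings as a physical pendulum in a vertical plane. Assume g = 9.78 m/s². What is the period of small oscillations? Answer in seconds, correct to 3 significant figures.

0.832 s

I_cm = (2/3)mr² = 0.04343 kg·m². The pivot is at distance d = 0.103 m from the centre of mass.
By the parallel-axis theorem, I = I_cm + md² = 0.04343 + 0.06514 = 0.1086 kg·m².
T = 2π√(I/(mgd)) = 2π√(0.1086/(6.14 × 9.78 × 0.103)) = 0.832 s.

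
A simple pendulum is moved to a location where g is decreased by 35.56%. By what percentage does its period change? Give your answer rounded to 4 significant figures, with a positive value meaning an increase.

T ∝ 1/√g, so T'/T = 1/√(0.64440) = 1.2457.
Percentage change in T = (1.2457 − 1) × 100% = 24.57%.

24.57%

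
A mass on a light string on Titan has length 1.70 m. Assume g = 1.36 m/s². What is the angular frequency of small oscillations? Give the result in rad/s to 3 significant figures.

ω = √(g/L) = √(1.36/1.70) = 0.894 rad/s.

0.894 rad/s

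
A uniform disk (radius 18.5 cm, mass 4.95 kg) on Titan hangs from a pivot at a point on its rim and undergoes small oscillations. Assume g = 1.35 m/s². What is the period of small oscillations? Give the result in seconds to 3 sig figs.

2.85 s

I_cm = ½mr² = 0.08471 kg·m². The pivot is at distance d = 0.185 m from the centre of mass.
By the parallel-axis theorem, I = I_cm + md² = 0.08471 + 0.1694 = 0.2541 kg·m².
T = 2π√(I/(mgd)) = 2π√(0.2541/(4.95 × 1.35 × 0.185)) = 2.85 s.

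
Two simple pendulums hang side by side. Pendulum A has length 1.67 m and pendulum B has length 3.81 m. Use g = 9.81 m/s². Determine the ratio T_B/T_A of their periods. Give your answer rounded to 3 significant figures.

T ∝ √L, so T_B/T_A = √(L_B/L_A) = √(3.81/1.67) = 1.51.

1.51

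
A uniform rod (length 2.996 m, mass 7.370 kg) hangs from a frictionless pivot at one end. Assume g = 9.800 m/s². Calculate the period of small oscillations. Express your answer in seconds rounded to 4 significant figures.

For a physical pendulum T = 2π√(I/(mgd)), with d = 1.4980 m from pivot to centre of mass.
I_cm = mL²/12 = 7.370 × 2.996²/12 = 5.5128 kg·m²; I = I_cm + md² = 5.5128 + 7.370 × 1.4980² = 22.051 kg·m².
T = 2π√(22.051/(7.370 × 9.800 × 1.4980)) = 2.837 s.

2.837 s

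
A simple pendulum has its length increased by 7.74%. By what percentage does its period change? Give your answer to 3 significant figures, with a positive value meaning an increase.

3.80%

T ∝ √L, so T'/T = √(1.077) = 1.038.
Percentage change in T = (1.038 − 1) × 100% = 3.80%.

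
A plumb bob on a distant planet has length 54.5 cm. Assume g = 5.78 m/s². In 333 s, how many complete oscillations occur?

T = 2π√(L/g) = 2π√(0.545/5.78) = 1.929 s.
Number of complete oscillations = ⌊333/1.929⌋ = ⌊172.6⌋ = 172.

172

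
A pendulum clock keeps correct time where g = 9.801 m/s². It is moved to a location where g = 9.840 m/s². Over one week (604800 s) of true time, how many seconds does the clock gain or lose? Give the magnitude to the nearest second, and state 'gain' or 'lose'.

The clock's period scales as T ∝ 1/√g, so T'/T = √(9.801/9.840) = 0.998016.
In 604800 s of true time the clock registers 604800/0.998016 = 606002.1 s, so it gains 1202 s.

gain 1202 s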